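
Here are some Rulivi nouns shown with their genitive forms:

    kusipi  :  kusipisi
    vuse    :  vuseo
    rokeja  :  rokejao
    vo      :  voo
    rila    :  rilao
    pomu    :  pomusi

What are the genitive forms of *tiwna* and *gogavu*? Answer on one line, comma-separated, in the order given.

tiwnao, gogavusi

The alternation tracks the last vowel of the stem — -si when the last vowel of the stem is a high vowel (*kusipi*, *pomu*); -o when the last vowel of the stem is a non-high vowel (*vuse*, *rokeja*, *vo*, *rila*).
The last vowel of *tiwna* is /a/, which is a non-high vowel, so the suffix is -o, giving *tiwnao*.
The last vowel of *gogavu* is /u/, which is a high vowel, so the suffix is -si, giving *gogavusi*.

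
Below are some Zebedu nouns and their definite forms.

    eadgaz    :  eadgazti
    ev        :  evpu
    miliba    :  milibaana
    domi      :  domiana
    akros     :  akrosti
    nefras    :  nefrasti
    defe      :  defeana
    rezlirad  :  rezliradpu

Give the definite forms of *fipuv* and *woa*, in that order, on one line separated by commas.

fipuvpu, woaana

The pattern is sibilance of the final sound: -ti when the stem ends in a sibilant (*eadgaz*, *akros*, *nefras*); -pu when the stem ends in a non-sibilant consonant (*ev*, *rezlirad*); -ana when the stem ends in a vowel (*miliba*, *domi*, *defe*).
*fipuv*: final sound = /v/, a non-sibilant consonant → -pu → *fipuvpu*.
The final sound of *woa* is /a/, which is a vowel, so the suffix is -ana, giving *woaana*.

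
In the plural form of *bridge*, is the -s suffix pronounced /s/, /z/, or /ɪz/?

The stem *bridge* ends in a sibilant (/s, z, ʃ, ʒ, tʃ, dʒ/).
The plural suffix surfaces as /ɪz/ after sibilants, /s/ after other voiceless consonants, and /z/ after other voiced sounds.
So the plural -s on *bridge* is pronounced /ɪz/.

/ɪz/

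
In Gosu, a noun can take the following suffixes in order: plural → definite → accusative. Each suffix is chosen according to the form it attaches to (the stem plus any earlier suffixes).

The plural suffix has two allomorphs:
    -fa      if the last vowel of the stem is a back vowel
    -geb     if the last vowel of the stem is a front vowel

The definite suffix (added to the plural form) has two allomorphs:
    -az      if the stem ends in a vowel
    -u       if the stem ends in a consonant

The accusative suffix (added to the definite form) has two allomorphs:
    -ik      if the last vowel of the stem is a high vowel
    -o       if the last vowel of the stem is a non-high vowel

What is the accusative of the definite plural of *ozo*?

ozofaazo

*ozo* — last vowel /o/ (a back vowel) → -fa → *ozofa*.
The final sound of the plural form *ozofa* is /a/, which is a vowel, so the definite suffix is -az, giving *ozofaaz*.
Since the last vowel of the definite form *ozofaaz* is /a/ (a non-high vowel), it takes -o, giving *ozofaazo*.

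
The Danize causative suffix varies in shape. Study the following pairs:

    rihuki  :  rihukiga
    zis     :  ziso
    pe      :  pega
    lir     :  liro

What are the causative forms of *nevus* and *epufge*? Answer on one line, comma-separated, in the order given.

The pattern is consonant vs. vowel: -o when the stem ends in a consonant (*zis*, *lir*); -ga when the stem ends in a vowel (*rihuki*, *pe*).
The final sound of *nevus* is /s/, which is a consonant, so the suffix is -o, giving *nevuso*.
*epufge*: final sound = /e/, a vowel → -ga → *epufgega*.

nevuso, epufgega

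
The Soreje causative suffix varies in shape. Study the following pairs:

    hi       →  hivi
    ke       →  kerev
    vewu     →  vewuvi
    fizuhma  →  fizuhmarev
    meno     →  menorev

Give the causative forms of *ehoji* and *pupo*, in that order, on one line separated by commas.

The alternation tracks the last vowel of the stem — -vi when the last vowel of the stem is a high vowel (*hi*, *vewu*); -rev when the last vowel of the stem is a non-high vowel (*ke*, *fizuhma*, *meno*).
Since the last vowel of *ehoji* is /i/ (a high vowel), it takes -vi, giving *ehojivi*.
*pupo* — last vowel /o/ (a non-high vowel) → -rev → *puporev*.

ehojivi, puporev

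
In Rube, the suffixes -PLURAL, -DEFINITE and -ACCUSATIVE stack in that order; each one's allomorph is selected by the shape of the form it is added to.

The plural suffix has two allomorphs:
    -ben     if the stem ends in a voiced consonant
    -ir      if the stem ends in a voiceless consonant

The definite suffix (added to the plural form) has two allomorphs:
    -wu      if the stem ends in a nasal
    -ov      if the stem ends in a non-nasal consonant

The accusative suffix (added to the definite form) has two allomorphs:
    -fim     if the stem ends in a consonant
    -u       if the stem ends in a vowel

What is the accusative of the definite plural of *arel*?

*arel* — final consonant /l/ (voiced) → -ben → *arelben*.
The plural form *arelben* — final consonant /n/ (a nasal) → -wu → *arelbenwu*.
The final sound of the definite form *arelbenwu* is /u/, which is a vowel, so the accusative suffix is -u, giving *arelbenwuu*.

arelbenwuu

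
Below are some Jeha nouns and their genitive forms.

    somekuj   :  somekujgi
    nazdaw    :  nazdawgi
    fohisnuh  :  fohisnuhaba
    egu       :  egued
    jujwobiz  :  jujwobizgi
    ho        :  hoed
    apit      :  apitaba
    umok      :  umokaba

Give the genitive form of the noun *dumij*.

The pattern is voicing of the final sound: -aba when the stem ends in a voiceless consonant (*fohisnuh*, *apit*, *umok*); -gi when the stem ends in a voiced consonant (*somekuj*, *nazdaw*, *jujwobiz*); -ed when the stem ends in a vowel (*egu*, *ho*).
*dumij* — final sound /j/ (a voiced consonant) → -gi → *dumijgi*.

dumijgi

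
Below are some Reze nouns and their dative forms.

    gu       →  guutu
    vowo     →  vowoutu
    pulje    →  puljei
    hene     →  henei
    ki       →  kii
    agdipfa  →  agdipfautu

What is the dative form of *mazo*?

mazoutu

The pattern is front/back vowel harmony: -i when the last vowel of the stem is a front vowel (*pulje*, *hene*, *ki*); -utu when the last vowel of the stem is a back vowel (*gu*, *vowo*, *agdipfa*).
*mazo* — last vowel /o/ (a back vowel) → -utu → *mazoutu*.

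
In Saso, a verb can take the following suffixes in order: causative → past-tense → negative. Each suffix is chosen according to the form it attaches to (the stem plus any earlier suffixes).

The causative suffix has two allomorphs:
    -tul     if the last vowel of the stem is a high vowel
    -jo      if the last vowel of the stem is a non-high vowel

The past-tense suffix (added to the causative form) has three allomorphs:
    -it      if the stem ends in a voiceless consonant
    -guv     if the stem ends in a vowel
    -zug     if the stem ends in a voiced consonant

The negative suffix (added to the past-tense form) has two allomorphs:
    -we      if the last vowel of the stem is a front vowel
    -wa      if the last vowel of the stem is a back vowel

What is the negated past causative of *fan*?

fanjoguvwa

Since the last vowel of *fan* is /a/ (a non-high vowel), it takes -jo, giving *fanjo*.
The final sound of the causative form *fanjo* is /o/, which is a vowel, so the past-tense suffix is -guv, giving *fanjoguv*.
The past-tense form *fanjoguv* — last vowel /u/ (a back vowel) → -wa → *fanjoguvwa*.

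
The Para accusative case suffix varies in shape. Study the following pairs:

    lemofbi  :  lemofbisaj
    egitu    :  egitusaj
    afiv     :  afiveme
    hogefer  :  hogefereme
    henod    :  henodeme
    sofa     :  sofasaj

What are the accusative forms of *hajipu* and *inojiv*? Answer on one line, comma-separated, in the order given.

hajipusaj, inojiveme

Looking at the final sound of each stem: -eme when the stem ends in a consonant (*afiv*, *hogefer*, *henod*); -saj when the stem ends in a vowel (*lemofbi*, *egitu*, *sofa*).
*hajipu* — final sound /u/ (a vowel) → -saj → *hajipusaj*.
*inojiv* — final sound /v/ (a consonant) → -eme → *inojiveme*.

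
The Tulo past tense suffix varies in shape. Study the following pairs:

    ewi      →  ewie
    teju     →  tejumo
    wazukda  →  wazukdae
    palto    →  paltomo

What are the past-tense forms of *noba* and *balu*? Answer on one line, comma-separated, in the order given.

Looking at the last vowel of each stem: -mo when the last vowel of the stem is a rounded vowel (*teju*, *palto*); -e when the last vowel of the stem is an unrounded vowel (*ewi*, *wazukda*).
The last vowel of *noba* is /a/, which is an unrounded vowel, so the suffix is -e, giving *nobae*.
*balu* — last vowel /u/ (a rounded vowel) → -mo → *balumo*.

nobae, balumo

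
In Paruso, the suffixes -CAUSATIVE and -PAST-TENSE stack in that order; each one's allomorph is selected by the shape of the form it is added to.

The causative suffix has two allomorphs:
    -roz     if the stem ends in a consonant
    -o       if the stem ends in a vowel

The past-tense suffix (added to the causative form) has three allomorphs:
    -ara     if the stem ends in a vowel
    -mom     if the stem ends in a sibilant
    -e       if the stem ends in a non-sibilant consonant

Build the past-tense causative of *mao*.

maooara

Since the final sound of *mao* is /o/ (a vowel), it takes -o, giving *maoo*.
The final sound of the causative form *maoo* is /o/, which is a vowel, so the past-tense suffix is -ara, giving *maooara*.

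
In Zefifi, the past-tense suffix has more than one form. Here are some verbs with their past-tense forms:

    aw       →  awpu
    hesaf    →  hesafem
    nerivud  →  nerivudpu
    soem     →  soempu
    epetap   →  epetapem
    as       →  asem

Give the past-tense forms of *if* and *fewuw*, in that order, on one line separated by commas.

The suffix is conditioned by the final consonant: -em when the stem ends in a voiceless consonant (*hesaf*, *epetap*, *as*); -pu when the stem ends in a voiced consonant (*aw*, *nerivud*, *soem*).
The final consonant of *if* is /f/, which is voiceless, so the suffix is -em, giving *ifem*.
The final consonant of *fewuw* is /w/, which is voiced, so the suffix is -pu, giving *fewuwpu*.

ifem, fewuwpu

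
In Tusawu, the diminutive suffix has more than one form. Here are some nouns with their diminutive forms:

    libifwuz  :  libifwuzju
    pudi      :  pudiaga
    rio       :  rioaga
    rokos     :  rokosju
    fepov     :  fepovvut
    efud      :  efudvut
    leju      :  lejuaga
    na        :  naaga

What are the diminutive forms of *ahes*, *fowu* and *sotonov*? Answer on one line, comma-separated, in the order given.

The pattern is sibilance of the final sound: -ju when the stem ends in a sibilant (*libifwuz*, *rokos*); -vut when the stem ends in a non-sibilant consonant (*fepov*, *efud*); -aga when the stem ends in a vowel (*pudi*, *rio*, *leju*, *na*).
*ahes* — final sound /s/ (a sibilant) → -ju → *ahesju*.
Since the final sound of *fowu* is /u/ (a vowel), it takes -aga, giving *fowuaga*.
*sotonov* — final sound /v/ (a non-sibilant consonant) → -vut → *sotonovvut*.

ahesju, fowuaga, sotonovvut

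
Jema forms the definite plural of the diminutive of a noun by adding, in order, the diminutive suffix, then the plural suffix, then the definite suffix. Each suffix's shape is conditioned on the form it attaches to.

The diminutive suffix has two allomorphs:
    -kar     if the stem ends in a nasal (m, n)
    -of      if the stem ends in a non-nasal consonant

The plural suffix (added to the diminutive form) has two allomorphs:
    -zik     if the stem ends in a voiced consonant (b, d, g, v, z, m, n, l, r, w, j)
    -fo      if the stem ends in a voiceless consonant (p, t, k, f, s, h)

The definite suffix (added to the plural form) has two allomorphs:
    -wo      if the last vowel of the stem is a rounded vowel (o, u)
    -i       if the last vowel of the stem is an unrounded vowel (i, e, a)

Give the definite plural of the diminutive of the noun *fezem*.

The final consonant of *fezem* is /m/, which is a nasal, so the diminutive suffix is -kar, giving *fezemkar*.
The final consonant of the diminutive form *fezemkar* is /r/, which is voiced, so the plural suffix is -zik, giving *fezemkarzik*.
The plural form *fezemkarzik* — last vowel /i/ (an unrounded vowel) → -i → *fezemkarziki*.

fezemkarziki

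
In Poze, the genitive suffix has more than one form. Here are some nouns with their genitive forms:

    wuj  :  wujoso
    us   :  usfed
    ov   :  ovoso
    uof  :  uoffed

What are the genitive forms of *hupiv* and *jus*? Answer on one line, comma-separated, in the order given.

The pattern is voicing of the final consonant: -fed when the stem ends in a voiceless consonant (*us*, *uof*); -oso when the stem ends in a voiced consonant (*wuj*, *ov*).
*hupiv* — final consonant /v/ (voiced) → -oso → *hupivoso*.
The final consonant of *jus* is /s/, which is voiceless, so the suffix is -fed, giving *jusfed*.

hupivoso, jusfed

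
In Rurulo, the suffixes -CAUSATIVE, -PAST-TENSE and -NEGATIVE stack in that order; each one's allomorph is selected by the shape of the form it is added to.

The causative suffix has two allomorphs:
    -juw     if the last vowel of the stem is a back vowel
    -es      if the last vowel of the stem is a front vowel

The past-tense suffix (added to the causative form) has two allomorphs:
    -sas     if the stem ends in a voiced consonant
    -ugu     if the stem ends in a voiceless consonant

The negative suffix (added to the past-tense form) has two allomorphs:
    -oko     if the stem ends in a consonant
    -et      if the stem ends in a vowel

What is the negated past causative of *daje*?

*daje*: last vowel = /e/, a front vowel → -es → *dajees*.
The final consonant of the causative form *dajees* is /s/, which is voiceless, so the past-tense suffix is -ugu, giving *dajeesugu*.
Since the final sound of the past-tense form *dajeesugu* is /u/ (a vowel), it takes -et, giving *dajeesuguet*.

dajeesuguet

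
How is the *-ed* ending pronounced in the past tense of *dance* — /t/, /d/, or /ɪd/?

/t/

The stem *dance* ends in a voiceless consonant other than /t/.
The -ed suffix is realized as /ɪd/ after /t, d/; as /t/ after other voiceless consonants; and as /d/ after other voiced sounds.
So -ed on *dance* is pronounced /t/.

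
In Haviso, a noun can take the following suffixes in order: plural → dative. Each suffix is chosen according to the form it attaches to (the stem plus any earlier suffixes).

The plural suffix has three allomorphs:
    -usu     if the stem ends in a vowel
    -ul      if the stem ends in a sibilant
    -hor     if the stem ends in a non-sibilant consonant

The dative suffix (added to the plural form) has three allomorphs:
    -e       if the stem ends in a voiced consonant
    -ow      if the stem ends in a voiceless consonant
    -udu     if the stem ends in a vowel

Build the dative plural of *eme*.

Since the final sound of *eme* is /e/ (a vowel), it takes -usu, giving *emeusu*.
Since the final sound of the plural form *emeusu* is /u/ (a vowel), it takes -udu, giving *emeusuudu*.

emeusuudu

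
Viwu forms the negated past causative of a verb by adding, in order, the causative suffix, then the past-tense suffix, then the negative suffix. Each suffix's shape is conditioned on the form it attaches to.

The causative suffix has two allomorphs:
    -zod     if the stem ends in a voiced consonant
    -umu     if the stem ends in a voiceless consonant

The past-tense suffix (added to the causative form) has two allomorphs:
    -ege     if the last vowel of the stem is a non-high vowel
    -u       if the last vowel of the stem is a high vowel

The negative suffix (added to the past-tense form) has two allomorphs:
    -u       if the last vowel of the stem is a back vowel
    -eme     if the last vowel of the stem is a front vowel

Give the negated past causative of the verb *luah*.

Since the final consonant of *luah* is /h/ (voiceless), it takes -umu, giving *luahumu*.
The last vowel of the causative form *luahumu* is /u/, which is a high vowel, so the past-tense suffix is -u, giving *luahumuu*.
The last vowel of the past-tense form *luahumuu* is /u/, which is a back vowel, so the negative suffix is -u, giving *luahumuuu*.

luahumuuu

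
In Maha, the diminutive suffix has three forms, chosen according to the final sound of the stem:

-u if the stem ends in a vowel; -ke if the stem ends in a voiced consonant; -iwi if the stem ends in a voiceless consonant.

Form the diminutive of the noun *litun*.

litunke

*litun* — final sound /n/ (a voiced consonant) → -ke → *litunke*.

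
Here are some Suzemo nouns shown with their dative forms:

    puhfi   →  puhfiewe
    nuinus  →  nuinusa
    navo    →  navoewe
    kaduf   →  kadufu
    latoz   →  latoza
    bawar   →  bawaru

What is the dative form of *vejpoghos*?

vejpoghosa

The pattern is sibilance of the final sound: -a when the stem ends in a sibilant (*nuinus*, *latoz*); -u when the stem ends in a non-sibilant consonant (*kaduf*, *bawar*); -ewe when the stem ends in a vowel (*puhfi*, *navo*).
*vejpoghos*: final sound = /s/, a sibilant → -a → *vejpoghosa*.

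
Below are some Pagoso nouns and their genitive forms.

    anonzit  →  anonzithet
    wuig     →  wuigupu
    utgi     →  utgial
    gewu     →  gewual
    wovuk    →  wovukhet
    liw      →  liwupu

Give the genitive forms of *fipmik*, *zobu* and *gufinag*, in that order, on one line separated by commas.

The suffix is conditioned by the final sound: -het when the stem ends in a voiceless consonant (*anonzit*, *wovuk*); -upu when the stem ends in a voiced consonant (*wuig*, *liw*); -al when the stem ends in a vowel (*utgi*, *gewu*).
*fipmik* — final sound /k/ (a voiceless consonant) → -het → *fipmikhet*.
*zobu*: final sound = /u/, a vowel → -al → *zobual*.
Since the final sound of *gufinag* is /g/ (a voiced consonant), it takes -upu, giving *gufinagupu*.

fipmikhet, zobual, gufinagupu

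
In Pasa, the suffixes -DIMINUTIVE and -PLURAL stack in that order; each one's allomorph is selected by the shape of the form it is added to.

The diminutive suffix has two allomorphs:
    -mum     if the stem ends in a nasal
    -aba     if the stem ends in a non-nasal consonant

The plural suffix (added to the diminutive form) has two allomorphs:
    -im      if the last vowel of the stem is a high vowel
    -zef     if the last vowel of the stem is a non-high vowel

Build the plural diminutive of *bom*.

bommumim

*bom* — final consonant /m/ (a nasal) → -mum → *bommum*.
The last vowel of the diminutive form *bommum* is /u/, which is a high vowel, so the plural suffix is -im, giving *bommumim*.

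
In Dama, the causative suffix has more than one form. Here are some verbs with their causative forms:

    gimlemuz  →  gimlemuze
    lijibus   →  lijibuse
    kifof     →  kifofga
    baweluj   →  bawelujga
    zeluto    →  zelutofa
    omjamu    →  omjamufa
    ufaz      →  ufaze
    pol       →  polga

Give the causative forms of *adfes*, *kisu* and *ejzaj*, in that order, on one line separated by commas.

Looking at the final sound of each stem: -e when the stem ends in a sibilant (*gimlemuz*, *lijibus*, *ufaz*); -ga when the stem ends in a non-sibilant consonant (*kifof*, *baweluj*, *pol*); -fa when the stem ends in a vowel (*zeluto*, *omjamu*).
The final sound of *adfes* is /s/, which is a sibilant, so the suffix is -e, giving *adfese*.
*kisu* — final sound /u/ (a vowel) → -fa → *kisufa*.
The final sound of *ejzaj* is /j/, which is a non-sibilant consonant, so the suffix is -ga, giving *ejzajga*.

adfese, kisufa, ejzajga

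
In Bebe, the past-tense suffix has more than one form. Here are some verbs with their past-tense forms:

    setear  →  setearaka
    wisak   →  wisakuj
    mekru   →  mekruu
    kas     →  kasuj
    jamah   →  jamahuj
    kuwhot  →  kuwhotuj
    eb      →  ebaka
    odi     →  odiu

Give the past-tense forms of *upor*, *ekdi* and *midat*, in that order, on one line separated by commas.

Looking at the final sound of each stem: -uj when the stem ends in a voiceless consonant (*wisak*, *kas*, *jamah*, *kuwhot*); -aka when the stem ends in a voiced consonant (*setear*, *eb*); -u when the stem ends in a vowel (*mekru*, *odi*).
The final sound of *upor* is /r/, which is a voiced consonant, so the suffix is -aka, giving *uporaka*.
*ekdi* — final sound /i/ (a vowel) → -u → *ekdiu*.
The final sound of *midat* is /t/, which is a voiceless consonant, so the suffix is -uj, giving *midatuj*.

uporaka, ekdiu, midatuj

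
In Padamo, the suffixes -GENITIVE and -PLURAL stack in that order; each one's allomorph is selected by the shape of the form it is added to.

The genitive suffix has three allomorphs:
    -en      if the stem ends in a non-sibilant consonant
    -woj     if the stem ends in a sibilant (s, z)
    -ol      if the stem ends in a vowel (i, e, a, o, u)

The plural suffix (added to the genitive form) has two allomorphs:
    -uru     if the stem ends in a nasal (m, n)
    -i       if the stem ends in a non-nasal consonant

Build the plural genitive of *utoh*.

*utoh* — final sound /h/ (a non-sibilant consonant) → -en → *utohen*.
Since the final consonant of the genitive form *utohen* is /n/ (a nasal), it takes -uru, giving *utohenuru*.

utohenuru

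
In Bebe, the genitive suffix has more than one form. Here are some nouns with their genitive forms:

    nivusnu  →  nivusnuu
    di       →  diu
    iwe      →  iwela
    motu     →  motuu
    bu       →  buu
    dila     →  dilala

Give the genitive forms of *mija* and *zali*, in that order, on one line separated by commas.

The suffix is conditioned by the last vowel: -u when the last vowel of the stem is a high vowel (*nivusnu*, *di*, *motu*, *bu*); -la when the last vowel of the stem is a non-high vowel (*iwe*, *dila*).
The last vowel of *mija* is /a/, which is a non-high vowel, so the suffix is -la, giving *mijala*.
Since the last vowel of *zali* is /i/ (a high vowel), it takes -u, giving *zaliu*.

mijala, zaliu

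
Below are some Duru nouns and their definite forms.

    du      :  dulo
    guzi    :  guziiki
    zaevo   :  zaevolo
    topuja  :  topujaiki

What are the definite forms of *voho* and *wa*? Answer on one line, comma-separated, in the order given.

voholo, waiki

The alternation tracks the last vowel of the stem — -lo when the last vowel of the stem is a rounded vowel (*du*, *zaevo*); -iki when the last vowel of the stem is an unrounded vowel (*guzi*, *topuja*).
*voho* — last vowel /o/ (a rounded vowel) → -lo → *voholo*.
*wa*: last vowel = /a/, an unrounded vowel → -iki → *waiki*.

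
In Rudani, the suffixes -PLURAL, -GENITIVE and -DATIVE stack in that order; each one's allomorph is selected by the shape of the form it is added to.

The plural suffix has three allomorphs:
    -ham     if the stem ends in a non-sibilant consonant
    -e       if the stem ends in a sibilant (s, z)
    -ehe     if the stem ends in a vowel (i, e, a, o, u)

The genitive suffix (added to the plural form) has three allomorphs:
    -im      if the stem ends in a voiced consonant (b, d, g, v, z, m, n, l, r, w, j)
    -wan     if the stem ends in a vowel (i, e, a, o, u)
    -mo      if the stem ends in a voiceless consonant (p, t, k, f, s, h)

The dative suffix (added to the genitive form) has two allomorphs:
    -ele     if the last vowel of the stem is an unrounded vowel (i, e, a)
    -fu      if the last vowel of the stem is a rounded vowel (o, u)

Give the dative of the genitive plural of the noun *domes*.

domesewanele

*domes* — final sound /s/ (a sibilant) → -e → *domese*.
Since the final sound of the plural form *domese* is /e/ (a vowel), it takes -wan, giving *domesewan*.
The genitive form *domesewan* — last vowel /a/ (an unrounded vowel) → -ele → *domesewanele*.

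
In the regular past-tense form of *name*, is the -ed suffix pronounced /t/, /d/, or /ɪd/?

/d/

The stem *name* ends in a voiced sound other than /d/.
The -ed suffix is realized as /ɪd/ after /t, d/; as /t/ after other voiceless consonants; and as /d/ after other voiced sounds.
So -ed on *name* is pronounced /d/.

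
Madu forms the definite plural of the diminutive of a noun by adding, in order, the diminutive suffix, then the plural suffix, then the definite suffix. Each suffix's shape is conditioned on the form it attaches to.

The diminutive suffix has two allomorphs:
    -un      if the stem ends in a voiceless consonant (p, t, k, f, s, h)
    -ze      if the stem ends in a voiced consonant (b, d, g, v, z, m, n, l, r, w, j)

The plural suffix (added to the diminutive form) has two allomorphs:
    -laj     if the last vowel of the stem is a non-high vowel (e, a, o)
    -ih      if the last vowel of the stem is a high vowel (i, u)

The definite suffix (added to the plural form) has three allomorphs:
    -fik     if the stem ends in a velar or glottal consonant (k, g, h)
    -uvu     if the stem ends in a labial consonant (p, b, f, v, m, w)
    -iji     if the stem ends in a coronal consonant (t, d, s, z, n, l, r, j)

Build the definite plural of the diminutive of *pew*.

pewzelajiji

*pew*: final consonant = /w/, voiced → -ze → *pewze*.
The diminutive form *pewze* — last vowel /e/ (a non-high vowel) → -laj → *pewzelaj*.
Since the final consonant of the plural form *pewzelaj* is /j/ (coronal), it takes -iji, giving *pewzelajiji*.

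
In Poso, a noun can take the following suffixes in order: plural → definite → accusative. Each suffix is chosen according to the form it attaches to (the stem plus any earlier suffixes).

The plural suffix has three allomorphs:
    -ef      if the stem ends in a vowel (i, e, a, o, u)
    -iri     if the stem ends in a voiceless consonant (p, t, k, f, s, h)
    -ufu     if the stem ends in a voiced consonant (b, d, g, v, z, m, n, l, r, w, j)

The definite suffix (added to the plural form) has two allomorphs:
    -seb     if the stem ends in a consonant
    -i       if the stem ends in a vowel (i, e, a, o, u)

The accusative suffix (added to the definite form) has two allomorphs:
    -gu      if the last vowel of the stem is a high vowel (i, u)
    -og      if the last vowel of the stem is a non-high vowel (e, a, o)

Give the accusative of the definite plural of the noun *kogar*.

Since the final sound of *kogar* is /r/ (a voiced consonant), it takes -ufu, giving *kogarufu*.
Since the final sound of the plural form *kogarufu* is /u/ (a vowel), it takes -i, giving *kogarufui*.
The definite form *kogarufui* — last vowel /i/ (a high vowel) → -gu → *kogarufuigu*.

kogarufuigu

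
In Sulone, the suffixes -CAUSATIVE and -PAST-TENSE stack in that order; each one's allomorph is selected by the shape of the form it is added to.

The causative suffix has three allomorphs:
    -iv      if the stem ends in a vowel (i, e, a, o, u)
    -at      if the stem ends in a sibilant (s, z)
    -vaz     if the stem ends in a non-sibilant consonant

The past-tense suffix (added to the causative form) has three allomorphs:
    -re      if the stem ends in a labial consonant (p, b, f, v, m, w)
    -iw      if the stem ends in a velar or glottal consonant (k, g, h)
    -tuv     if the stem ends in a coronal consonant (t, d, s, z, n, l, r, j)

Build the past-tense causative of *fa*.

faivre

Since the final sound of *fa* is /a/ (a vowel), it takes -iv, giving *faiv*.
Since the final consonant of the causative form *faiv* is /v/ (labial), it takes -re, giving *faivre*.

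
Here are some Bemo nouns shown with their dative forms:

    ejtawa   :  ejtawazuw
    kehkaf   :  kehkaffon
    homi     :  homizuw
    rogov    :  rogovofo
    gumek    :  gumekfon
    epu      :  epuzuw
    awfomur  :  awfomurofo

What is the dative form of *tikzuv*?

The suffix is conditioned by the final sound: -fon when the stem ends in a voiceless consonant (*kehkaf*, *gumek*); -ofo when the stem ends in a voiced consonant (*rogov*, *awfomur*); -zuw when the stem ends in a vowel (*ejtawa*, *homi*, *epu*).
*tikzuv*: final sound = /v/, a voiced consonant → -ofo → *tikzuvofo*.

tikzuvofo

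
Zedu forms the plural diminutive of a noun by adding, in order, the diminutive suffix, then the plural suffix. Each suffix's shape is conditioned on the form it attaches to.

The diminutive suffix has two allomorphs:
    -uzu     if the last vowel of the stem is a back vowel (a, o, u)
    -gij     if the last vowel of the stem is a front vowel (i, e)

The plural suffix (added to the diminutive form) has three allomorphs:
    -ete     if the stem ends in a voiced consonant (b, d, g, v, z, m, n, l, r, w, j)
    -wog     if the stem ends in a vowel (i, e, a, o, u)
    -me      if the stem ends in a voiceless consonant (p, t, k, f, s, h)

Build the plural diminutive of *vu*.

vuuzuwog

*vu* — last vowel /u/ (a back vowel) → -uzu → *vuuzu*.
The diminutive form *vuuzu* — final sound /u/ (a vowel) → -wog → *vuuzuwog*.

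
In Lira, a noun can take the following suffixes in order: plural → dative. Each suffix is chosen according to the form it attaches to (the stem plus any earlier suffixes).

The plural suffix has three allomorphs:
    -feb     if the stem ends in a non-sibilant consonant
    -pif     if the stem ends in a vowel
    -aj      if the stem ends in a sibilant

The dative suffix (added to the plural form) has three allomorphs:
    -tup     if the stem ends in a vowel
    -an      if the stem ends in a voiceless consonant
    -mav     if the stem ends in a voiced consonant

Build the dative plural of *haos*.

The final sound of *haos* is /s/, which is a sibilant, so the plural suffix is -aj, giving *haosaj*.
The plural form *haosaj*: final sound = /j/, a voiced consonant → -mav → *haosajmav*.

haosajmav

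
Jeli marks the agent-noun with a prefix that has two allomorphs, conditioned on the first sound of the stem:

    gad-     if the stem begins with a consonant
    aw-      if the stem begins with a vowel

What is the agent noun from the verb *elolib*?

awelolib

The first sound of *elolib* is /e/, which is a vowel, so the prefix is aw-, giving *awelolib*.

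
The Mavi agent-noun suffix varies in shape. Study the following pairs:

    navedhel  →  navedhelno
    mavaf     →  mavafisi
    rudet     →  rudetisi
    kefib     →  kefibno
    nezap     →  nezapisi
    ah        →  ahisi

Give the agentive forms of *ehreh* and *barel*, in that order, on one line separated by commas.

ehrehisi, barelno

The suffix is conditioned by the final consonant: -isi when the stem ends in a voiceless consonant (*mavaf*, *rudet*, *nezap*, *ah*); -no when the stem ends in a voiced consonant (*navedhel*, *kefib*).
*ehreh* — final consonant /h/ (voiceless) → -isi → *ehrehisi*.
*barel* — final consonant /l/ (voiced) → -no → *barelno*.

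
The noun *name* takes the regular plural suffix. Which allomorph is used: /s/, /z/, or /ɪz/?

/z/

The stem *name* ends in a voiced non-sibilant sound.
The plural suffix surfaces as /ɪz/ after sibilants, /s/ after other voiceless consonants, and /z/ after other voiced sounds.
So the plural -s on *name* is pronounced /z/.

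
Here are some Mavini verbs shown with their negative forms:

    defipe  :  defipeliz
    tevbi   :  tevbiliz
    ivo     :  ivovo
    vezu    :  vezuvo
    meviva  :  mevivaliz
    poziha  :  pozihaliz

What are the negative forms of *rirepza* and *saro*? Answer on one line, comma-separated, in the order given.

The pattern is rounding harmony: -vo when the last vowel of the stem is a rounded vowel (*ivo*, *vezu*); -liz when the last vowel of the stem is an unrounded vowel (*defipe*, *tevbi*, *meviva*, *poziha*).
Since the last vowel of *rirepza* is /a/ (an unrounded vowel), it takes -liz, giving *rirepzaliz*.
*saro*: last vowel = /o/, a rounded vowel → -vo → *sarovo*.

rirepzaliz, sarovo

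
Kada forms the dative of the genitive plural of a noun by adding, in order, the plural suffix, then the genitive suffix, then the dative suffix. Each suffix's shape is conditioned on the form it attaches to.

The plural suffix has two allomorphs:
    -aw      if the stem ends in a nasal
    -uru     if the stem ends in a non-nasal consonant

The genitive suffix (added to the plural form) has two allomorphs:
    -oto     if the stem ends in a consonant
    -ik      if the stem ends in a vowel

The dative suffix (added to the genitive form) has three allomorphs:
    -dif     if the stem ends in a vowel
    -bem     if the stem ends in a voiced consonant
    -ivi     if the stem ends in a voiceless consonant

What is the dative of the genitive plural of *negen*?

negenawotodif

The final consonant of *negen* is /n/, which is a nasal, so the plural suffix is -aw, giving *negenaw*.
The plural form *negenaw*: final sound = /w/, a consonant → -oto → *negenawoto*.
Since the final sound of the genitive form *negenawoto* is /o/ (a vowel), it takes -dif, giving *negenawotodif*.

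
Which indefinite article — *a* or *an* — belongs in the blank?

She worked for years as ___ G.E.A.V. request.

The indefinite article is chosen by the initial *sound* of the following word, not its spelling.
The initialism *G.E.A.V.* is read letter by letter; the first letter, G, is pronounced /dʒiː/, which begins with a consonant sound.
So the article is *a*: She worked for years as a G.E.A.V. request.

a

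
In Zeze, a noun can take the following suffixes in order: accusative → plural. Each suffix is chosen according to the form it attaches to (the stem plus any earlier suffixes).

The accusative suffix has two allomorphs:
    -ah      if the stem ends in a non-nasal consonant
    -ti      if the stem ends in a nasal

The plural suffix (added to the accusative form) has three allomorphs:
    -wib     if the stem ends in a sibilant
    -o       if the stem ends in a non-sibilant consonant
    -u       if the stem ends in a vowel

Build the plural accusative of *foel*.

foelaho

*foel* — final consonant /l/ (non-nasal) → -ah → *foelah*.
The accusative form *foelah* — final sound /h/ (a non-sibilant consonant) → -o → *foelaho*.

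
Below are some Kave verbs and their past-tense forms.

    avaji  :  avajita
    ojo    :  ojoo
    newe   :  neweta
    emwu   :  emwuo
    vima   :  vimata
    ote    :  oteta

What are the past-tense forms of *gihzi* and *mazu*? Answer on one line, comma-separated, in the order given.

gihzita, mazuo

The suffix is conditioned by the last vowel: -o when the last vowel of the stem is a rounded vowel (*ojo*, *emwu*); -ta when the last vowel of the stem is an unrounded vowel (*avaji*, *newe*, *vima*, *ote*).
Since the last vowel of *gihzi* is /i/ (an unrounded vowel), it takes -ta, giving *gihzita*.
*mazu* — last vowel /u/ (a rounded vowel) → -o → *mazuo*.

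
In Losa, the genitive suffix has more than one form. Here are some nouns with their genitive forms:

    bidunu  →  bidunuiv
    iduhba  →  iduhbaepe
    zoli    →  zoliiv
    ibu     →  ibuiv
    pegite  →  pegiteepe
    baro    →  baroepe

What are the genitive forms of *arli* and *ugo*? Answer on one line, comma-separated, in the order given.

The suffix is conditioned by the last vowel: -iv when the last vowel of the stem is a high vowel (*bidunu*, *zoli*, *ibu*); -epe when the last vowel of the stem is a non-high vowel (*iduhba*, *pegite*, *baro*).
Since the last vowel of *arli* is /i/ (a high vowel), it takes -iv, giving *arliiv*.
The last vowel of *ugo* is /o/, which is a non-high vowel, so the suffix is -epe, giving *ugoepe*.

arliiv, ugoepe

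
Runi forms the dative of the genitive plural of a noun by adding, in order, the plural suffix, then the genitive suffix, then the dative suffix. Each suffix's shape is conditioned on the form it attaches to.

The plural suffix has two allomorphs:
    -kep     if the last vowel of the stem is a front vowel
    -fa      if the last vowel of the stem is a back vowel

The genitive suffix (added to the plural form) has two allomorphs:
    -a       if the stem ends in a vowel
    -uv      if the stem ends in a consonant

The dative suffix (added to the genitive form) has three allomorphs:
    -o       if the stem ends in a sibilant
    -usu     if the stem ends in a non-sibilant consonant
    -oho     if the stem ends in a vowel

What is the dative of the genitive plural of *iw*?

The last vowel of *iw* is /i/, which is a front vowel, so the plural suffix is -kep, giving *iwkep*.
Since the final sound of the plural form *iwkep* is /p/ (a consonant), it takes -uv, giving *iwkepuv*.
The genitive form *iwkepuv* — final sound /v/ (a non-sibilant consonant) → -usu → *iwkepuvusu*.

iwkepuvusu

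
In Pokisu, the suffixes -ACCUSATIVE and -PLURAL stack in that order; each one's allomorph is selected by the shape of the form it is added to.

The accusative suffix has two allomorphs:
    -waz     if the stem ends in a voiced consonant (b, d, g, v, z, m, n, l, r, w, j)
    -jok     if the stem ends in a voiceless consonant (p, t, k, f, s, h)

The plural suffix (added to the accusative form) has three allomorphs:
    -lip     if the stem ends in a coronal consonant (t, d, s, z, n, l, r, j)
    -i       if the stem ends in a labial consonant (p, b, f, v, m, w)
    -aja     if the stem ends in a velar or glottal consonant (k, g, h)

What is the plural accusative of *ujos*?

ujosjokaja

*ujos* — final consonant /s/ (voiceless) → -jok → *ujosjok*.
The accusative form *ujosjok*: final consonant = /k/, velar/glottal → -aja → *ujosjokaja*.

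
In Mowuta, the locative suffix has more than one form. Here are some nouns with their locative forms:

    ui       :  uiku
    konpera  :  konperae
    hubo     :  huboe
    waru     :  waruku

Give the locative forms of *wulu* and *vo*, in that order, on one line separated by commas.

The suffix is conditioned by the last vowel: -ku when the last vowel of the stem is a high vowel (*ui*, *waru*); -e when the last vowel of the stem is a non-high vowel (*konpera*, *hubo*).
Since the last vowel of *wulu* is /u/ (a high vowel), it takes -ku, giving *wuluku*.
The last vowel of *vo* is /o/, which is a non-high vowel, so the suffix is -e, giving *voe*.

wuluku, voe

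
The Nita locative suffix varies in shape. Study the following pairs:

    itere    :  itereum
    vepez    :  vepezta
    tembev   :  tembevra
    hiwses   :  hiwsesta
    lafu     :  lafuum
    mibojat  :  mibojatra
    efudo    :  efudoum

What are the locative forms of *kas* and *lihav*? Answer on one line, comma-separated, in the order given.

The alternation tracks the final sound of the stem — -ta when the stem ends in a sibilant (*vepez*, *hiwses*); -ra when the stem ends in a non-sibilant consonant (*tembev*, *mibojat*); -um when the stem ends in a vowel (*itere*, *lafu*, *efudo*).
Since the final sound of *kas* is /s/ (a sibilant), it takes -ta, giving *kasta*.
*lihav* — final sound /v/ (a non-sibilant consonant) → -ra → *lihavra*.

kasta, lihavra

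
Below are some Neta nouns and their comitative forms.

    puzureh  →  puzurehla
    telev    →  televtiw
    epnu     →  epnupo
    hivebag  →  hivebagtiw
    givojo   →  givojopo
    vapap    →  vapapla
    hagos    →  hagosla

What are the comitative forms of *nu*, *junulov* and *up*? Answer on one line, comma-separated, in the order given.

Looking at the final sound of each stem: -la when the stem ends in a voiceless consonant (*puzureh*, *vapap*, *hagos*); -tiw when the stem ends in a voiced consonant (*telev*, *hivebag*); -po when the stem ends in a vowel (*epnu*, *givojo*).
The final sound of *nu* is /u/, which is a vowel, so the suffix is -po, giving *nupo*.
*junulov* — final sound /v/ (a voiced consonant) → -tiw → *junulovtiw*.
The final sound of *up* is /p/, which is a voiceless consonant, so the suffix is -la, giving *upla*.

nupo, junulovtiw, upla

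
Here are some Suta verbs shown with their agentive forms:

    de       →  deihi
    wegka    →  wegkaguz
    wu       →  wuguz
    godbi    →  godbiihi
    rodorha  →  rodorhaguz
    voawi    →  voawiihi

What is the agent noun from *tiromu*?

tiromuguz

The pattern is front/back vowel harmony: -ihi when the last vowel of the stem is a front vowel (*de*, *godbi*, *voawi*); -guz when the last vowel of the stem is a back vowel (*wegka*, *wu*, *rodorha*).
*tiromu* — last vowel /u/ (a back vowel) → -guz → *tiromuguz*.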